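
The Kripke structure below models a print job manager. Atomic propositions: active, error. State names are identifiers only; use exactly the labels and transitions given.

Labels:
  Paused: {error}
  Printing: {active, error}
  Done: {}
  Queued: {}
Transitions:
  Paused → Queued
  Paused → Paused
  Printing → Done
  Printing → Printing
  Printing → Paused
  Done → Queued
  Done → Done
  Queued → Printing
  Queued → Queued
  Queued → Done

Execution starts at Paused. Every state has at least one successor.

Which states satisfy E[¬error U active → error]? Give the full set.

States satisfying ¬error: {Done, Queued}.
States satisfying active → error: {Paused, Printing, Done, Queued}.
States satisfying E[¬error U active → error]: {Paused, Printing, Done, Queued}.

{Paused, Printing, Done, Queued}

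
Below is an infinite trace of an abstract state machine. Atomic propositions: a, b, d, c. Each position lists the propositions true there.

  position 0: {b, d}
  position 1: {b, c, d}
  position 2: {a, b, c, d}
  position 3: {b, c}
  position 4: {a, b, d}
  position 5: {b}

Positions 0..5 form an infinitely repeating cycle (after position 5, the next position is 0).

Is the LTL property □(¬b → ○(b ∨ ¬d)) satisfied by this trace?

Satisfied

¬b → ○(b ∨ ¬d) holds at every position 0..5, and those are all positions ever visited, so □(¬b → ○(b ∨ ¬d)) holds.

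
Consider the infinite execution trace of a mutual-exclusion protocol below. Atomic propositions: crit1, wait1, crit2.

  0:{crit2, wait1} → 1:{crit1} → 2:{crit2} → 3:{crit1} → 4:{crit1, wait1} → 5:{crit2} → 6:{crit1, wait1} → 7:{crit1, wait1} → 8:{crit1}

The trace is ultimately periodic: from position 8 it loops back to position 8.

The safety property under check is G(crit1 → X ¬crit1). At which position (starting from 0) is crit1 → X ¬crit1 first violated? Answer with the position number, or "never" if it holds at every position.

3

Check crit1 → X ¬crit1 at each position in order: 0 ✓, 1 ✓, 2 ✓.
At position 3 the labels are {crit1} and the next position 4 has {crit1, wait1}, so crit1 → X ¬crit1 is false there. This is the first violation.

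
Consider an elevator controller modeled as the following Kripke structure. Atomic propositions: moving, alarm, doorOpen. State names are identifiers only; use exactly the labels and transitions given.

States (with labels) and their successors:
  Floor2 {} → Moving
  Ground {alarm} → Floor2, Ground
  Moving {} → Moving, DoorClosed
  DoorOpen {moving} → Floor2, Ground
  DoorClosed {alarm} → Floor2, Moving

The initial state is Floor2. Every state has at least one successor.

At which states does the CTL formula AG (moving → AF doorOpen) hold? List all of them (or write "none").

{Floor2, Ground, Moving, DoorClosed}

States satisfying moving → AF doorOpen: {Floor2, Ground, Moving, DoorClosed}.
States satisfying AG (moving → AF doorOpen): {Floor2, Ground, Moving, DoorClosed}.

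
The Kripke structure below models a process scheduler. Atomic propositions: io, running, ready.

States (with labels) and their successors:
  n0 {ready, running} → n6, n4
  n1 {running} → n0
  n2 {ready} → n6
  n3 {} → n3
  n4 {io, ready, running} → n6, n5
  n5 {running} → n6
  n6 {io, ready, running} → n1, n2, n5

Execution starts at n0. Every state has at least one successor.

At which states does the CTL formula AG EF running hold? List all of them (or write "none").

States satisfying EF running: {n0, n1, n2, n4, n5, n6}.
States satisfying AG EF running: {n0, n1, n2, n4, n5, n6}.

{n0, n1, n2, n4, n5, n6}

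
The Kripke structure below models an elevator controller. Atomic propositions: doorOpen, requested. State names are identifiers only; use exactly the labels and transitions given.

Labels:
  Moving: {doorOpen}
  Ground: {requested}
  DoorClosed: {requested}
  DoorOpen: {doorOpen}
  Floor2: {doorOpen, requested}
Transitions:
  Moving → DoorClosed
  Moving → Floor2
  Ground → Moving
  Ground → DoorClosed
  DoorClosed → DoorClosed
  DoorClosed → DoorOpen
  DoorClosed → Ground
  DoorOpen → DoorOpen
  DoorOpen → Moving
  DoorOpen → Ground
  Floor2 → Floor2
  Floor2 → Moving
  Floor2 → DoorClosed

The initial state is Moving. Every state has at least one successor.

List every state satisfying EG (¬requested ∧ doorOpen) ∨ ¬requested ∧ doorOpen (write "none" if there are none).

{Moving, DoorOpen}

States satisfying ¬requested ∧ doorOpen: {Moving, DoorOpen}.
States satisfying EG (¬requested ∧ doorOpen): {DoorOpen}.
States satisfying ¬requested: {Moving, DoorOpen}.
States satisfying EG (¬requested ∧ doorOpen) ∨ ¬requested ∧ doorOpen: {Moving, DoorOpen}.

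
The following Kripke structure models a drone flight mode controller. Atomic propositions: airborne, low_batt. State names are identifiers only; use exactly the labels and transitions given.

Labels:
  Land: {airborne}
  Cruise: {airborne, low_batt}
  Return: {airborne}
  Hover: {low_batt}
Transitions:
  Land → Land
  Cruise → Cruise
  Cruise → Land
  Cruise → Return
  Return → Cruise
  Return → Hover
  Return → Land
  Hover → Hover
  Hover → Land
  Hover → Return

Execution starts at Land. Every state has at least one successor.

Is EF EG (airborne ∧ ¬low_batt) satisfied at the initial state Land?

Yes

States satisfying EG (airborne ∧ ¬low_batt): {Land, Return}.
States satisfying EF EG (airborne ∧ ¬low_batt): {Land, Cruise, Return, Hover}.
Some path from Land reaches a state where EG (airborne ∧ ¬low_batt) holds.
Land ∈ Sat(EF EG (airborne ∧ ¬low_batt)).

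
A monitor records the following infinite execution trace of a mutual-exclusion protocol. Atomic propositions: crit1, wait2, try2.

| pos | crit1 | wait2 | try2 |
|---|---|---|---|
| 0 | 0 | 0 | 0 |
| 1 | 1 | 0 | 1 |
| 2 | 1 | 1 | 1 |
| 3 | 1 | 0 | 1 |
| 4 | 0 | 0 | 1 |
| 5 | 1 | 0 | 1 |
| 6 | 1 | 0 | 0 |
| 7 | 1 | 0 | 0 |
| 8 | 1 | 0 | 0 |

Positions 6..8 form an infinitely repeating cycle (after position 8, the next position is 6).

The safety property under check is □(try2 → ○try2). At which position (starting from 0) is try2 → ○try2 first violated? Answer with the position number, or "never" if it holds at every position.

Check try2 → ○try2 at each position in order: 0 ✓, 1 ✓, 2 ✓, 3 ✓, 4 ✓.
At position 5 the labels are {crit1, try2} and the next position 6 has {crit1}, so try2 → ○try2 is false there. This is the first violation.

5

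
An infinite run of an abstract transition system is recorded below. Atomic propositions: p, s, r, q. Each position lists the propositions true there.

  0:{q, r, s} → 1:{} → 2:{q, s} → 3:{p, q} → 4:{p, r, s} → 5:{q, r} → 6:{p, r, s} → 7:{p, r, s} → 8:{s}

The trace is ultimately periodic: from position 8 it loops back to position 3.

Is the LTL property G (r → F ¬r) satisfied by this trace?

r → F ¬r holds at every position 0..8, and those are all positions ever visited, so G (r → F ¬r) holds.
Positions where r holds: 0, 4, 5, 6, 7.
Check F ¬r at each: 0→ok, 4→ok, 5→ok, 6→ok, 7→ok.

Yes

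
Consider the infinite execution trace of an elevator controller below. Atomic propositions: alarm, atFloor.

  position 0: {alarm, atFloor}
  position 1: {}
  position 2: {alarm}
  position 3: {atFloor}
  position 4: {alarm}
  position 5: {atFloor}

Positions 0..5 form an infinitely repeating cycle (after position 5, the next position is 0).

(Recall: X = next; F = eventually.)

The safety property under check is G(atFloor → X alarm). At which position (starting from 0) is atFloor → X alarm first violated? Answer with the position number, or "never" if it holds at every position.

0

At position 0 the labels are {alarm, atFloor} and the next position 1 has {}, so atFloor → X alarm is false there. This is the first violation.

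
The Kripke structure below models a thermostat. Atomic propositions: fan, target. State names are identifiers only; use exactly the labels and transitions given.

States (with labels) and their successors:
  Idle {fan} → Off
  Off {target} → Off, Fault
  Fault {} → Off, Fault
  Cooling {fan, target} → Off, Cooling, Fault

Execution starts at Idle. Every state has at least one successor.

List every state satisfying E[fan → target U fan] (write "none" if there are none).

States satisfying fan → target: {Off, Fault, Cooling}.
States satisfying fan: {Idle, Cooling}.
States satisfying E[fan → target U fan]: {Idle, Cooling}.

{Idle, Cooling}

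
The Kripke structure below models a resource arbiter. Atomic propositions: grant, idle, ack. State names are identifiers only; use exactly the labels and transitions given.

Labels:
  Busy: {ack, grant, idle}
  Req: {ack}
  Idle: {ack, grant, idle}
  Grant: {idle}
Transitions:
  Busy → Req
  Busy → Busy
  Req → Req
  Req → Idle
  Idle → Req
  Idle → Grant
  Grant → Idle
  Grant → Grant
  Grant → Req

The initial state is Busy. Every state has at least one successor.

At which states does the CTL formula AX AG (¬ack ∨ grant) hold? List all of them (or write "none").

none

States satisfying AG (¬ack ∨ grant): ∅.
States satisfying AX AG (¬ack ∨ grant): ∅.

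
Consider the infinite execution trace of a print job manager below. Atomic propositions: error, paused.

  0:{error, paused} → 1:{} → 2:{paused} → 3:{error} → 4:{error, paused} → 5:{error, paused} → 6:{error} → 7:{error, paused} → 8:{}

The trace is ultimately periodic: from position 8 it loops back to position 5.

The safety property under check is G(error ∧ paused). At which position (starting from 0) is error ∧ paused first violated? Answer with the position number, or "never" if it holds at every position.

1

Check error ∧ paused at each position in order: 0 ✓.
At position 1 the labels are {}, so error ∧ paused is false there. This is the first violation.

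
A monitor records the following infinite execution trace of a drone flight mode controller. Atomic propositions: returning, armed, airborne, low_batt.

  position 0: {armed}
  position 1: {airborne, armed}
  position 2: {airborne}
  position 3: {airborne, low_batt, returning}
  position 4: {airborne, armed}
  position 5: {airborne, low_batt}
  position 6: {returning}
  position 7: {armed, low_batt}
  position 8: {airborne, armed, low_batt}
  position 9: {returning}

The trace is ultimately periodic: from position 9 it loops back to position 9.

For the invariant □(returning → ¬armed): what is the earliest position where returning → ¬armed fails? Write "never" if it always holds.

returning → ¬armed holds at every position 0..9, and those are all the positions the trace ever visits, so the invariant □(returning → ¬armed) is never violated.

never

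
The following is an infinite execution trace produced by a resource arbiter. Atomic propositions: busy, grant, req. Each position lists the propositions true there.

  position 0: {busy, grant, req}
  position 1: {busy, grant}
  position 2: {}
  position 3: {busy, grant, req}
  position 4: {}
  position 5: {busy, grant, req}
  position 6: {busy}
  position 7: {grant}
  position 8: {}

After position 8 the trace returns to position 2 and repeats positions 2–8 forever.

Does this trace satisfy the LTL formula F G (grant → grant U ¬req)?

Yes

G (grant → grant U ¬req) holds at position 0, which is reachable from 0, so F G (grant → grant U ¬req) holds.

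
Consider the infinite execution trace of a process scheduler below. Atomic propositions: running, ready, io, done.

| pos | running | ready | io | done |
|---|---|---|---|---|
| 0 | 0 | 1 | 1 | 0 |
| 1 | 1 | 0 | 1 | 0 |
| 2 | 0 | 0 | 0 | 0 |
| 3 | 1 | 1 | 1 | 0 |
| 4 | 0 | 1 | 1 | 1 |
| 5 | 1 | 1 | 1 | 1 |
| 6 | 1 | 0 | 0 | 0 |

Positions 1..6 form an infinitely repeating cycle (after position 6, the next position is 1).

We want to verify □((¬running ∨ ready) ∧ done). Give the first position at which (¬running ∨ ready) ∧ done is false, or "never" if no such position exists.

At position 0 the labels are {io, ready}, so (¬running ∨ ready) ∧ done is false there. This is the first violation.

0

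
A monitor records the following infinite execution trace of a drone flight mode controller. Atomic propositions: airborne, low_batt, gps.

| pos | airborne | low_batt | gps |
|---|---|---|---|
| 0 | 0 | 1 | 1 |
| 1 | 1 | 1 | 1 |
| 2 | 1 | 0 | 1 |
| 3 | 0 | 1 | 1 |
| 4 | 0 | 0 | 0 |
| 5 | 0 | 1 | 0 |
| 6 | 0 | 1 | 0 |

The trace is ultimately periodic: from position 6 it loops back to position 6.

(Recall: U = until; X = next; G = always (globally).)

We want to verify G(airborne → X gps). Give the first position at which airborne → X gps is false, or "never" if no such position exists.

airborne → X gps holds at every position 0..6, and those are all the positions the trace ever visits, so the invariant G(airborne → X gps) is never violated.

never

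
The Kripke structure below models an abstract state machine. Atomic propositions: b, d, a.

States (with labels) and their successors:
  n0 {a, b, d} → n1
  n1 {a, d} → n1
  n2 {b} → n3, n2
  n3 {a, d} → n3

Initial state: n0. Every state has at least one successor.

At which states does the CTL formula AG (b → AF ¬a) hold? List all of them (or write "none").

States satisfying b → AF ¬a: {n1, n2, n3}.
States satisfying AG (b → AF ¬a): {n1, n2, n3}.

{n1, n2, n3}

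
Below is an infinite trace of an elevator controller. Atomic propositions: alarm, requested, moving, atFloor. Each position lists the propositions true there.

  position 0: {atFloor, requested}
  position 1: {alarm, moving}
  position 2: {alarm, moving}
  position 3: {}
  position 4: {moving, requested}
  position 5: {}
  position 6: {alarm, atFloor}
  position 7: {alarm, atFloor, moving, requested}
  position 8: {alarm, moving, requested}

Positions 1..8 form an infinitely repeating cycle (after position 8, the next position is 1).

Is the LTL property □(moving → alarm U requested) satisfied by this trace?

moving → alarm U requested must hold at every position from 0 onward. It fails at position 1, so □(moving → alarm U requested) is false.
Positions where moving holds: 1, 2, 4, 7, 8.
Check alarm U requested at each: 1→fails, 2→fails, 4→ok, 7→ok, 8→ok.

Does not hold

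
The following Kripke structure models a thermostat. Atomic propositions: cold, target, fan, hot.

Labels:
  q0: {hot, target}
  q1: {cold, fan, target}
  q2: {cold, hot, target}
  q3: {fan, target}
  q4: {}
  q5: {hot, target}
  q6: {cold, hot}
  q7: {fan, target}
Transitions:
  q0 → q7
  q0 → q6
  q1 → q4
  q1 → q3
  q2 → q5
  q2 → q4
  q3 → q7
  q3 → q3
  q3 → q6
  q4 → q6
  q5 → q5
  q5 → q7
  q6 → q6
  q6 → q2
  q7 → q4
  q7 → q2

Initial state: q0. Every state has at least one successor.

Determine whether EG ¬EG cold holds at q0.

Yes

States satisfying ¬EG cold: {q0, q1, q2, q3, q4, q5, q7}.
States satisfying EG ¬EG cold: {q0, q1, q2, q3, q5, q7}.
q0 ∈ Sat(EG ¬EG cold).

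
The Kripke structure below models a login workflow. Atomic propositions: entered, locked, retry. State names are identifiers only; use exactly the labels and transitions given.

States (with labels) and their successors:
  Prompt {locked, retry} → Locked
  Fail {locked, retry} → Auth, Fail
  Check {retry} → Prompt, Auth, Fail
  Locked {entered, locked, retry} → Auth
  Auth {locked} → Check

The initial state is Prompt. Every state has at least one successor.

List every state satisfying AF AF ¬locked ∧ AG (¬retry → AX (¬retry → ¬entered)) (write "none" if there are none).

{Prompt, Check, Locked, Auth}

States satisfying AF ¬locked: {Prompt, Check, Locked, Auth}.
States satisfying AF AF ¬locked: {Prompt, Check, Locked, Auth}.
States satisfying ¬retry → AX (¬retry → ¬entered): {Prompt, Fail, Check, Locked, Auth}.
States satisfying AG (¬retry → AX (¬retry → ¬entered)): {Prompt, Fail, Check, Locked, Auth}.
States satisfying AF AF ¬locked ∧ AG (¬retry → AX (¬retry → ¬entered)): {Prompt, Check, Locked, Auth}.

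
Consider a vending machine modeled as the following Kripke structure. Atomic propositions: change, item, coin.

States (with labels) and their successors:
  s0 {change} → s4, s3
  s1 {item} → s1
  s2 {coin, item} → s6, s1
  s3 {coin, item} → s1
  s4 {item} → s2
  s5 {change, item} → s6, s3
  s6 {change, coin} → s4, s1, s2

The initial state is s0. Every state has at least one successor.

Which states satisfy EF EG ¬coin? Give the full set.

{s0, s1, s2, s3, s4, s5, s6}

States satisfying EG ¬coin: {s1}.
States satisfying EF EG ¬coin: {s0, s1, s2, s3, s4, s5, s6}.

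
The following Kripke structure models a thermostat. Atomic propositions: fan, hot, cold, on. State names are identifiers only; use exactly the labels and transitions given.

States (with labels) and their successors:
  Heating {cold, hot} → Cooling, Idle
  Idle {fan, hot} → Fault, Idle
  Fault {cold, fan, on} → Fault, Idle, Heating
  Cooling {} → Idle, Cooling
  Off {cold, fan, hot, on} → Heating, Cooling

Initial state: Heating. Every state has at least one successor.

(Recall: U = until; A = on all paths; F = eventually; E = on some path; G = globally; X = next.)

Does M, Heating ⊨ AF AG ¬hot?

States satisfying AG ¬hot: ∅.
States satisfying AF AG ¬hot: ∅.
There is a path from Heating along which AG ¬hot never holds.
Heating ∉ Sat(AF AG ¬hot).

Violated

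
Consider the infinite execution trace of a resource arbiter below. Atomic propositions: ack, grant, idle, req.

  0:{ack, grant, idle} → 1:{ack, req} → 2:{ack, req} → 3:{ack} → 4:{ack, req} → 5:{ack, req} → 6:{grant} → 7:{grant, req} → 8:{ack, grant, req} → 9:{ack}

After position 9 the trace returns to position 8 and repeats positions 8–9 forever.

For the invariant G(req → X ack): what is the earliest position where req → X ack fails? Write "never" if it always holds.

Check req → X ack at each position in order: 0 ✓, 1 ✓, 2 ✓, 3 ✓, 4 ✓.
At position 5 the labels are {ack, req} and the next position 6 has {grant}, so req → X ack is false there. This is the first violation.

5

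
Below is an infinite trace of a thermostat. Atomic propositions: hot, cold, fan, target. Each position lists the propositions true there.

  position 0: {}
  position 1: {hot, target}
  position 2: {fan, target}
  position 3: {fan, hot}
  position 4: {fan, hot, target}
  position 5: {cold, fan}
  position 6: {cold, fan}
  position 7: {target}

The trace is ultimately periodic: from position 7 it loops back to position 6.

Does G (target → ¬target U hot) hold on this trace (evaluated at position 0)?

target → ¬target U hot must hold at every position from 0 onward. It fails at position 2, so G (target → ¬target U hot) is false.
Positions where target holds: 1, 2, 4, 7.
Check ¬target U hot at each: 1→ok, 2→fails, 4→ok, 7→fails.

Violated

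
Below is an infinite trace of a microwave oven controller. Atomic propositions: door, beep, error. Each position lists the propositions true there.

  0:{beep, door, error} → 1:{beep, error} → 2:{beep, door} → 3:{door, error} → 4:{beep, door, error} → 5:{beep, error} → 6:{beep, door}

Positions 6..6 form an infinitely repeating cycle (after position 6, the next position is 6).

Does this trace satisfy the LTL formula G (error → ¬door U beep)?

error → ¬door U beep must hold at every position from 0 onward. It fails at position 3, so G (error → ¬door U beep) is false.
Positions where error holds: 0, 1, 3, 4, 5.
Check ¬door U beep at each: 0→ok, 1→ok, 3→fails, 4→ok, 5→ok.

Violated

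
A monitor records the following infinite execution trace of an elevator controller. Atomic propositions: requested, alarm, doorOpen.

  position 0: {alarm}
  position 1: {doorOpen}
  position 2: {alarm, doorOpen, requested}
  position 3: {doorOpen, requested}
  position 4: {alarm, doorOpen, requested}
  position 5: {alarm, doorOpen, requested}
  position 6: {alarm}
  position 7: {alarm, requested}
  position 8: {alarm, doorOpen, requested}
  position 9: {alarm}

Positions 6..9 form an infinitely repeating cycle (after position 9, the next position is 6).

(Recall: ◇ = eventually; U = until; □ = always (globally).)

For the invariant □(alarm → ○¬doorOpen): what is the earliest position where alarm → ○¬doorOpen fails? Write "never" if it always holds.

At position 0 the labels are {alarm} and the next position 1 has {doorOpen}, so alarm → ○¬doorOpen is false there. This is the first violation.

0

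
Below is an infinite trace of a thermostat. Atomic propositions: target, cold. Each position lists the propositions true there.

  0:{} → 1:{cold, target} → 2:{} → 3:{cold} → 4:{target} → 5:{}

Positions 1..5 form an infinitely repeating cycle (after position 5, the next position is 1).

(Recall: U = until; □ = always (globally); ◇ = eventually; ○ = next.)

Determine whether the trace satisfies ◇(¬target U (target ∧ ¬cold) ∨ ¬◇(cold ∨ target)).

Holds

¬target U (target ∧ ¬cold) ∨ ¬◇(cold ∨ target) holds at position 2, which is reachable from 0, so ◇(¬target U (target ∧ ¬cold) ∨ ¬◇(cold ∨ target)) holds.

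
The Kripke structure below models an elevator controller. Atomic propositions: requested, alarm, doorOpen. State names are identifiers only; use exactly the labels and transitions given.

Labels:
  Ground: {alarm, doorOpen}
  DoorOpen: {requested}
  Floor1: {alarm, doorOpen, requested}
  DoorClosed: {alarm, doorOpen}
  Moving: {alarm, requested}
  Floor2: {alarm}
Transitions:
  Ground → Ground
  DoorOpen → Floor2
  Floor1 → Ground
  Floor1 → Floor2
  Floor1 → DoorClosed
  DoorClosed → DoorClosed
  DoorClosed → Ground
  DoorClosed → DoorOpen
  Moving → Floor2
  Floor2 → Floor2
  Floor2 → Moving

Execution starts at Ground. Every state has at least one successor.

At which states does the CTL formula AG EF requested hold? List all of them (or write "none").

{DoorOpen, Moving, Floor2}

States satisfying EF requested: {DoorOpen, Floor1, DoorClosed, Moving, Floor2}.
States satisfying AG EF requested: {DoorOpen, Moving, Floor2}.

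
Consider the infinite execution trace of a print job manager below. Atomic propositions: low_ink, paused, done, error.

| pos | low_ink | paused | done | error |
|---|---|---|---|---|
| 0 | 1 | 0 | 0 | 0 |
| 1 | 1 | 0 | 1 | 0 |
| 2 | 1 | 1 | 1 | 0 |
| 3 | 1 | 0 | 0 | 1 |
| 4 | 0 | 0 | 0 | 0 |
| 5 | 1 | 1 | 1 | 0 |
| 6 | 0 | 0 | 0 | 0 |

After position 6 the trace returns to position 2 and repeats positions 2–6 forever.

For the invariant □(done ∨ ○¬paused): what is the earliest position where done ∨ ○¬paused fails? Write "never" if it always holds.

4

Check done ∨ ○¬paused at each position in order: 0 ✓, 1 ✓, 2 ✓, 3 ✓.
At position 4 the labels are {} and the next position 5 has {done, low_ink, paused}, so done ∨ ○¬paused is false there. This is the first violation.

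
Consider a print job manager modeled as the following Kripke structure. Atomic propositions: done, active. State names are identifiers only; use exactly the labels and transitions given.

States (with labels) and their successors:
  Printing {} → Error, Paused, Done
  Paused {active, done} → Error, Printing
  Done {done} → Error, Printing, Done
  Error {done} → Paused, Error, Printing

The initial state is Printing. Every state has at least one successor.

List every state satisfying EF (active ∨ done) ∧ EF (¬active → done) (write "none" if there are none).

{Printing, Paused, Done, Error}

States satisfying active ∨ done: {Paused, Done, Error}.
States satisfying EF (active ∨ done): {Printing, Paused, Done, Error}.
States satisfying ¬active → done: {Paused, Done, Error}.
States satisfying EF (¬active → done): {Printing, Paused, Done, Error}.
States satisfying EF (active ∨ done) ∧ EF (¬active → done): {Printing, Paused, Done, Error}.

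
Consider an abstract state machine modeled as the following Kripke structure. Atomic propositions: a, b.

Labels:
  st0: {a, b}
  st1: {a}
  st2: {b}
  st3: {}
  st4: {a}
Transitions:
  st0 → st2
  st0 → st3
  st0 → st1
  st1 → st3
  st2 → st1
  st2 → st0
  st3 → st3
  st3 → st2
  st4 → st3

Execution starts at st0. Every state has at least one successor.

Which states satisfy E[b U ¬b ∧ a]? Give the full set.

{st0, st1, st2, st4}

States satisfying b: {st0, st2}.
States satisfying ¬b ∧ a: {st1, st4}.
States satisfying E[b U ¬b ∧ a]: {st0, st1, st2, st4}.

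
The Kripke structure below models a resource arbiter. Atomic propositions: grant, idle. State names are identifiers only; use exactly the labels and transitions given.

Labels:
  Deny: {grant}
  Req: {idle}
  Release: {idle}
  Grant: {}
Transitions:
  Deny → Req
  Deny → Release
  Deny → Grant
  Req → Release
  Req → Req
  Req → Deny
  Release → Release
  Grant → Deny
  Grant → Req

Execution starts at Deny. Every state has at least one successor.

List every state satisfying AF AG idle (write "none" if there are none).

{Release}

States satisfying AG idle: {Release}.
States satisfying AF AG idle: {Release}.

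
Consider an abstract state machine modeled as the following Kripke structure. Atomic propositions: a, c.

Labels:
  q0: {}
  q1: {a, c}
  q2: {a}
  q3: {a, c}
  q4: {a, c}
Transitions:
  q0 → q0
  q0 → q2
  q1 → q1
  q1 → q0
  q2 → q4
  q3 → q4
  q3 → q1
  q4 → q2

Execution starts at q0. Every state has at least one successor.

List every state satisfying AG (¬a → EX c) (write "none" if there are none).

States satisfying ¬a → EX c: {q1, q2, q3, q4}.
States satisfying AG (¬a → EX c): {q2, q4}.

{q2, q4}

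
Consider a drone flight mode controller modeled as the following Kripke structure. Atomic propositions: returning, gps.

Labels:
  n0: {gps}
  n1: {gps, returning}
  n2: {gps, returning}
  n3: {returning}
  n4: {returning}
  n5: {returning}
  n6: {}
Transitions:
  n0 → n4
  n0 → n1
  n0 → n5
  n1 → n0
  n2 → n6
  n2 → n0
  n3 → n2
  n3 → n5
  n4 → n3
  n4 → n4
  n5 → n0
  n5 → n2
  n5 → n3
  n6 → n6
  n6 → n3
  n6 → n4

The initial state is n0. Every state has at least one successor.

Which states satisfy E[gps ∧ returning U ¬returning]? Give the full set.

States satisfying gps ∧ returning: {n1, n2}.
States satisfying ¬returning: {n0, n6}.
States satisfying E[gps ∧ returning U ¬returning]: {n0, n1, n2, n6}.

{n0, n1, n2, n6}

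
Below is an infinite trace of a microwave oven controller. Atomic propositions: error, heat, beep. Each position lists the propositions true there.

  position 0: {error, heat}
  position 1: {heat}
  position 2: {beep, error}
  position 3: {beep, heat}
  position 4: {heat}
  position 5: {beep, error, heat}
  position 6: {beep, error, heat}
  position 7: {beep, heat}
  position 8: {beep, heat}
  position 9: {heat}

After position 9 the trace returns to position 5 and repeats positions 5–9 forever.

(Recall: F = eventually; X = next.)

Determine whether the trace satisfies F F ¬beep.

F ¬beep holds at position 0, which is reachable from 0, so F F ¬beep holds.

Holds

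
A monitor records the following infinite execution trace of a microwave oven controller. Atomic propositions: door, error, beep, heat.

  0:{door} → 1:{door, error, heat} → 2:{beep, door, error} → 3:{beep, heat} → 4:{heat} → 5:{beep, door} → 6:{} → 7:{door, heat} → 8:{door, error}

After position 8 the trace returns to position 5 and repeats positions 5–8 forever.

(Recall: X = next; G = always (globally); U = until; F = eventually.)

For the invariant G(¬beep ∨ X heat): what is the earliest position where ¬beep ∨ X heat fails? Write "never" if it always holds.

5

Check ¬beep ∨ X heat at each position in order: 0 ✓, 1 ✓, 2 ✓, 3 ✓, 4 ✓.
At position 5 the labels are {beep, door} and the next position 6 has {}, so ¬beep ∨ X heat is false there. This is the first violation.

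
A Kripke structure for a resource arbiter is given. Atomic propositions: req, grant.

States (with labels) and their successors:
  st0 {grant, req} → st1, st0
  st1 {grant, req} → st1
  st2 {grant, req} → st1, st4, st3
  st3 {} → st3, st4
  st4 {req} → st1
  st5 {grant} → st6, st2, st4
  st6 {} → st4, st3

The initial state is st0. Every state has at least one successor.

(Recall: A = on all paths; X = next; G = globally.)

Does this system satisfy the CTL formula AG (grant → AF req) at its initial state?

Satisfied

States satisfying grant → AF req: {st0, st1, st2, st3, st4, st6}.
States satisfying AG (grant → AF req): {st0, st1, st2, st3, st4, st6}.
Every state reachable from st0 satisfies grant → AF req.
st0 ∈ Sat(AG (grant → AF req)).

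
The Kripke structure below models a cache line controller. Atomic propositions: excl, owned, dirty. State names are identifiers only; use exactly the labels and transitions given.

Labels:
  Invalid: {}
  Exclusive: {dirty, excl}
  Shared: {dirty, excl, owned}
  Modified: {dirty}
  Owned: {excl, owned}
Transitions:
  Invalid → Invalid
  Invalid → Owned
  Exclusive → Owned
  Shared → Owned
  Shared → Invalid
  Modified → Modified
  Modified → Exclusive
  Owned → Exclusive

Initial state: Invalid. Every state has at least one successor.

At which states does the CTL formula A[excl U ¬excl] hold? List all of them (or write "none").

{Invalid, Modified}

States satisfying excl: {Exclusive, Shared, Owned}.
States satisfying ¬excl: {Invalid, Modified}.
States satisfying A[excl U ¬excl]: {Invalid, Modified}.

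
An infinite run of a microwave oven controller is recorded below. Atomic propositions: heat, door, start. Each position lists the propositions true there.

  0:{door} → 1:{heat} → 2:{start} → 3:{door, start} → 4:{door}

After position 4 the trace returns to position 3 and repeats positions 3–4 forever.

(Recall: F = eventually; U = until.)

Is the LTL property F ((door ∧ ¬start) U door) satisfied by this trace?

Holds

(door ∧ ¬start) U door holds at position 0, which is reachable from 0, so F ((door ∧ ¬start) U door) holds.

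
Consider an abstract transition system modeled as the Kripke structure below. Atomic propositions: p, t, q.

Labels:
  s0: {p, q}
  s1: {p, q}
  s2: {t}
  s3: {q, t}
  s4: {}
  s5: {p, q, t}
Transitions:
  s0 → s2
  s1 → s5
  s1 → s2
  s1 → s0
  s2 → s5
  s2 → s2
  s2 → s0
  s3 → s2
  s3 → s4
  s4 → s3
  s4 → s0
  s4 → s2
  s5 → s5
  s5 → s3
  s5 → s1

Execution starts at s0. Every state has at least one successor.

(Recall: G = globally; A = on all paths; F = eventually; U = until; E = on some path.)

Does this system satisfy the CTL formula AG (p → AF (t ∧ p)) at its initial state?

States satisfying p → AF (t ∧ p): {s2, s3, s4, s5}.
States satisfying AG (p → AF (t ∧ p)): ∅.
s0 is reachable from s0 and violates p → AF (t ∧ p), so AG fails at s0.
s0 ∉ Sat(AG (p → AF (t ∧ p))).

Does not hold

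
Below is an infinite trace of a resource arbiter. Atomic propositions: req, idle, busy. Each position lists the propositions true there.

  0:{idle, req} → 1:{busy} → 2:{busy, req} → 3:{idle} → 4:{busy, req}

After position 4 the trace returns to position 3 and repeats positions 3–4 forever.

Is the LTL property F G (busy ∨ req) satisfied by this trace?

G (busy ∨ req) is false at every position 0..4, so it never becomes true and F G (busy ∨ req) fails.

Does not hold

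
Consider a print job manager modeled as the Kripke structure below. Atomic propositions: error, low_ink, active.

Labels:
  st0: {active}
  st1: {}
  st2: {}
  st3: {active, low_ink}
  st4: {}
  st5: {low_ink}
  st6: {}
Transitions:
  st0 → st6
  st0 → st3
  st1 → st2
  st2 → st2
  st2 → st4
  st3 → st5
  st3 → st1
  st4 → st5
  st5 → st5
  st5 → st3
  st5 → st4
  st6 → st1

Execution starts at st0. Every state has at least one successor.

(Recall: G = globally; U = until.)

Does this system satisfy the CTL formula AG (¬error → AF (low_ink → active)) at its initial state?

States satisfying ¬error → AF (low_ink → active): {st0, st1, st2, st3, st4, st6}.
States satisfying AG (¬error → AF (low_ink → active)): ∅.
st5 is reachable from st0 and violates ¬error → AF (low_ink → active), so AG fails at st0.
st0 ∉ Sat(AG (¬error → AF (low_ink → active))).

No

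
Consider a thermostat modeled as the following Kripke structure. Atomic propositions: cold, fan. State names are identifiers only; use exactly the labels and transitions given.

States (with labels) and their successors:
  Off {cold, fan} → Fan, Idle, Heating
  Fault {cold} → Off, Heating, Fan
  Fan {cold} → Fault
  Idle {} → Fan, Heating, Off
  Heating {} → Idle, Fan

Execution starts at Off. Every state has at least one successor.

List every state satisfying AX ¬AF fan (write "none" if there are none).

States satisfying ¬AF fan: {Fault, Fan, Idle, Heating}.
States satisfying AX ¬AF fan: {Off, Fan, Heating}.

{Off, Fan, Heating}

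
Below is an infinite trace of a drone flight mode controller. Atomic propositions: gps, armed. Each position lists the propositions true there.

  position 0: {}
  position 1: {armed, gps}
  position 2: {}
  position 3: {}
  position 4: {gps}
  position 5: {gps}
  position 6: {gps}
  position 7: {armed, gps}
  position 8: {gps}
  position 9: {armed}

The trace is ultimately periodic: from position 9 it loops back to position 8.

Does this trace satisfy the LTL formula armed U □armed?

Walking from position 0: at position 0, □armed has not yet held and armed fails, so armed U □armed is false.

No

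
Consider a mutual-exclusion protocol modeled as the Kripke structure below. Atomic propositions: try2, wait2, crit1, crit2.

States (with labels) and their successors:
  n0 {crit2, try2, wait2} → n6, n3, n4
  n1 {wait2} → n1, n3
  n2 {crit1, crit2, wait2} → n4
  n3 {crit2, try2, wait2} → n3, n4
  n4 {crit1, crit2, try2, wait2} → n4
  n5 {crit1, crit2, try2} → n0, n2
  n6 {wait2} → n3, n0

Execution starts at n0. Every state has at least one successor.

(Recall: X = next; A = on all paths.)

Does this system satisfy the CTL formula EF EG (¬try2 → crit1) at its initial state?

Yes

States satisfying EG (¬try2 → crit1): {n0, n2, n3, n4, n5}.
States satisfying EF EG (¬try2 → crit1): {n0, n1, n2, n3, n4, n5, n6}.
Some path from n0 reaches a state where EG (¬try2 → crit1) holds.
n0 ∈ Sat(EF EG (¬try2 → crit1)).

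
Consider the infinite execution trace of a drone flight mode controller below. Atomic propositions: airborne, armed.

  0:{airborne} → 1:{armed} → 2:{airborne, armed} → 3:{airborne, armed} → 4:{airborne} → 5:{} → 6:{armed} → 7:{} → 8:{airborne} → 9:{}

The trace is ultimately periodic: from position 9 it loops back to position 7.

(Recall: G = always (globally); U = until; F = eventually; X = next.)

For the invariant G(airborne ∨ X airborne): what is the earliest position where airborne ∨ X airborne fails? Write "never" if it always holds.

5

Check airborne ∨ X airborne at each position in order: 0 ✓, 1 ✓, 2 ✓, 3 ✓, 4 ✓.
At position 5 the labels are {} and the next position 6 has {armed}, so airborne ∨ X airborne is false there. This is the first violation.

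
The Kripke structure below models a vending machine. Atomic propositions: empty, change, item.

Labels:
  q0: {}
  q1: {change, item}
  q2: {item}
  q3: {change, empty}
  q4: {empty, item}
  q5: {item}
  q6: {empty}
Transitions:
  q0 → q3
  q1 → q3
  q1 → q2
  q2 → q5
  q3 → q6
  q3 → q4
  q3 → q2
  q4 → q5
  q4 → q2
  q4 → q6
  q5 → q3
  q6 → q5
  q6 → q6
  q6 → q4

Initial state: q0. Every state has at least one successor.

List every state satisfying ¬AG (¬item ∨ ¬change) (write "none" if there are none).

{q1}

States satisfying ¬item ∨ ¬change: {q0, q2, q3, q4, q5, q6}.
States satisfying AG (¬item ∨ ¬change): {q0, q2, q3, q4, q5, q6}.
States satisfying ¬AG (¬item ∨ ¬change): {q1}.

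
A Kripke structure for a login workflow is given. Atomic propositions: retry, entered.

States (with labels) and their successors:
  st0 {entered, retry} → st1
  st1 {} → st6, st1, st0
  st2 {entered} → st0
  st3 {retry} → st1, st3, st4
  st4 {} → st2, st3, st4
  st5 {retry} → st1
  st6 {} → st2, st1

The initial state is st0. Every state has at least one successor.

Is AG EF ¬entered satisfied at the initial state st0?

States satisfying EF ¬entered: {st0, st1, st2, st3, st4, st5, st6}.
States satisfying AG EF ¬entered: {st0, st1, st2, st3, st4, st5, st6}.
Every state reachable from st0 satisfies EF ¬entered.
st0 ∈ Sat(AG EF ¬entered).

Satisfied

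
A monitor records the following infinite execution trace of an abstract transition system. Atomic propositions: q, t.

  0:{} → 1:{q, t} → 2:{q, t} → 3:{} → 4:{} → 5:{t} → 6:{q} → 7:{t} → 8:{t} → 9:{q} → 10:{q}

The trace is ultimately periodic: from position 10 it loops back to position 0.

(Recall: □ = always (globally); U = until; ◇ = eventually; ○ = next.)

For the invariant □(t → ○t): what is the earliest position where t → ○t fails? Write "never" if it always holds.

Check t → ○t at each position in order: 0 ✓, 1 ✓.
At position 2 the labels are {q, t} and the next position 3 has {}, so t → ○t is false there. This is the first violation.

2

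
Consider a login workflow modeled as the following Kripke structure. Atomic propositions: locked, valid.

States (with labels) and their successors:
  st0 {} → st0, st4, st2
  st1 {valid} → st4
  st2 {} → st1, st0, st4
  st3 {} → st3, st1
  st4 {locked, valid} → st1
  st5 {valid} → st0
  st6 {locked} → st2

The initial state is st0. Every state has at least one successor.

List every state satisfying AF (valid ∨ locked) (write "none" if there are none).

States satisfying valid ∨ locked: {st1, st4, st5, st6}.
States satisfying AF (valid ∨ locked): {st1, st4, st5, st6}.

{st1, st4, st5, st6}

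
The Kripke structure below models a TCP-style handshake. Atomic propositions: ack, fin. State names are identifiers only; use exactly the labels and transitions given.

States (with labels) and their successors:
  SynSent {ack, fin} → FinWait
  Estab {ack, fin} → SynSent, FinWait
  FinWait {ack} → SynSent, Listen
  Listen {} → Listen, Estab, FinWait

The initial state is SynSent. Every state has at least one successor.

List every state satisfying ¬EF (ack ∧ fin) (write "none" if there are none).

States satisfying ack ∧ fin: {SynSent, Estab}.
States satisfying EF (ack ∧ fin): {SynSent, Estab, FinWait, Listen}.
States satisfying ¬EF (ack ∧ fin): ∅.

none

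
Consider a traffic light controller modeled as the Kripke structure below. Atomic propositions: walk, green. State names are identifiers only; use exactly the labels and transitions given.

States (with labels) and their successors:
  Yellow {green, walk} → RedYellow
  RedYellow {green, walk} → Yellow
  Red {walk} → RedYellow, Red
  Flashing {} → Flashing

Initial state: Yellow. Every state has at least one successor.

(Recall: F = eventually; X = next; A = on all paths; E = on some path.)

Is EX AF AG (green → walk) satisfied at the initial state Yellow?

Satisfied

States satisfying AF AG (green → walk): {Yellow, RedYellow, Red, Flashing}.
States satisfying EX AF AG (green → walk): {Yellow, RedYellow, Red, Flashing}.
Yellow ∈ Sat(EX AF AG (green → walk)).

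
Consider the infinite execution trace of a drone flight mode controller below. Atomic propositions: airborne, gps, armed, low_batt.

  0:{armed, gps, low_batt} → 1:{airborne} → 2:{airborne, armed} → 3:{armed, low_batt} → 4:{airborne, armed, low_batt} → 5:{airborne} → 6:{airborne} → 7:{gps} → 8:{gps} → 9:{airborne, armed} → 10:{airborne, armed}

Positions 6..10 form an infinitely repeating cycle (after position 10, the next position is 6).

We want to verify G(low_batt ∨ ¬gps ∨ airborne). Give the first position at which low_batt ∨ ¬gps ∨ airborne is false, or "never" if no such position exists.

Check low_batt ∨ ¬gps ∨ airborne at each position in order: 0 ✓, 1 ✓, 2 ✓, 3 ✓, 4 ✓, 5 ✓, 6 ✓.
At position 7 the labels are {gps}, so low_batt ∨ ¬gps ∨ airborne is false there. This is the first violation.

7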